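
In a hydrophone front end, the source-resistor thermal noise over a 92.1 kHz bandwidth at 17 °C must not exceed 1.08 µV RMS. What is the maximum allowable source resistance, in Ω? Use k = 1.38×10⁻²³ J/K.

791 Ω

T = 17 °C + 273.15 = 290.15 K
Johnson–Nyquist: V_n = √(4kTRB) ⇒ R = V_n² / (4kTB)
4kTB = 4 × 1.38×10⁻²³ × 290.15 × 9.21×10⁴ = 1.48×10⁻¹⁵
R = (1.08×10⁻⁶)² / 1.48×10⁻¹⁵ = 7.91×10² Ω = 791 Ω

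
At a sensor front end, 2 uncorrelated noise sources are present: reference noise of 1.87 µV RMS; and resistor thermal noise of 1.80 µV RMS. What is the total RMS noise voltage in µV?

Uncorrelated sources add in power (mean-square): V_tot = √(ΣV_i²)
V_tot = √[(1.87×10⁻⁶)² + (1.80×10⁻⁶)²] = 2.60×10⁻⁶ V = 2.60 µV

2.60 µV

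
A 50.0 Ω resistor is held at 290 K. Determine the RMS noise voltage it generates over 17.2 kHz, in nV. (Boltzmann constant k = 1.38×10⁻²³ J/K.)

117 nV

V_n = √(4kTRB)
4kTRB = 4 × 1.38×10⁻²³ × 290 × 5.00×10¹ × 1.72×10⁴ = 1.38×10⁻¹⁴ V²
V_n = √(1.38×10⁻¹⁴) = 1.17×10⁻⁷ V = 117 nV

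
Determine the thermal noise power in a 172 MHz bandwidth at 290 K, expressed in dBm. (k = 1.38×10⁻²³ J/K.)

−91.6 dBm

P_n = kTB = 1.38×10⁻²³ × 290 × 1.72×10⁸ = 6.88×10⁻¹³ W
In dBm: 10 log₁₀(6.88×10⁻¹³ / 10⁻³) = −91.6 dBm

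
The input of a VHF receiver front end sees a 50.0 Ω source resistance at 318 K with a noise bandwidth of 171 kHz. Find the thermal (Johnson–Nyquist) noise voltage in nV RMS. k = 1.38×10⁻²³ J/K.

387 nV

V_n = √(4kTRB)
4kTRB = 4 × 1.38×10⁻²³ × 318 × 5.00×10¹ × 1.71×10⁵ = 1.50×10⁻¹³ V²
V_n = √(1.50×10⁻¹³) = 3.87×10⁻⁷ V = 387 nV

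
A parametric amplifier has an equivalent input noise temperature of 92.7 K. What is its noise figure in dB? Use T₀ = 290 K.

1.20 dB

F = 1 + T_e/T₀ = 1 + 92.7/290 = 1.31966
NF = 10 log₁₀(1.31966) = 1.20 dB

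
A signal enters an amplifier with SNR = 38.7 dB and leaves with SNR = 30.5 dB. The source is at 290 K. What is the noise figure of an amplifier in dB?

NF (dB) = SNR_in(dB) − SNR_out(dB) when the source is at T₀
NF = 38.7 − 30.5 = 8.2 dB

8.2 dB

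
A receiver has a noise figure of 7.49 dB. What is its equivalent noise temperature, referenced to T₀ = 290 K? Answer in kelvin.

F = 10^(7.49/10) = 5.61048
T_e = (F − 1)·T₀ = (5.61048 − 1) × 290 = 1337 K

1337 K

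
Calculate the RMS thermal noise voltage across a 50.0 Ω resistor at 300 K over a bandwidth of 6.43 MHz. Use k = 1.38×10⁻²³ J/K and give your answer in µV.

2.31 µV

V_n = √(4kTRB)
4kTRB = 4 × 1.38×10⁻²³ × 300 × 5.00×10¹ × 6.43×10⁶ = 5.32×10⁻¹² V²
V_n = √(5.32×10⁻¹²) = 2.31×10⁻⁶ V = 2.31 µV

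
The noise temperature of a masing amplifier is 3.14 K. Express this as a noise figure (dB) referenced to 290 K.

0.047 dB

F = 1 + T_e/T₀ = 1 + 3.14/290 = 1.01083
NF = 10 log₁₀(1.01083) = 0.047 dB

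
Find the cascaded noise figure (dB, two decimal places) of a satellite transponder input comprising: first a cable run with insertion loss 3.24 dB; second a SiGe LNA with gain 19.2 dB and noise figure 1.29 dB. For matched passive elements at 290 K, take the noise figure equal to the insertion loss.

Convert to linear (a loss of L dB is a gain of −L dB): F_i = 10^(NF_i/10), G_i = 10^(G_i,dB/10)
  Stage 1: F_1 = 10^(3.24/10) = 2.109, G_1 = 10^(−3.24/10) = 0.4742
  Stage 2: F_2 = 10^(1.29/10) = 1.346, G_2 = 10^(19.2/10) = 83.18
Friis cascade:
  F = 2.109 + (1.346 − 1)/0.4742 = 2.838
NF = 10 log₁₀(2.838) = 4.53 dB

4.53 dB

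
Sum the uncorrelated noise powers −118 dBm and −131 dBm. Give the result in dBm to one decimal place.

Convert to linear, add, convert back:
P₁ = 1.58×10⁻¹⁵ W, P₂ = 7.94×10⁻¹⁷ W
P_tot = 1.66×10⁻¹⁵ W → 10 log₁₀(P_tot / 10⁻³) = −117.8 dBm

−117.8 dBm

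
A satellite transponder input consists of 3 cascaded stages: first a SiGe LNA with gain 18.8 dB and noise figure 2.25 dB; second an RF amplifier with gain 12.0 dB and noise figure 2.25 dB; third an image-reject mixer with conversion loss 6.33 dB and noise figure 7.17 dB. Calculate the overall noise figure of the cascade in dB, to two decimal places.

Convert to linear (a loss of L dB is a gain of −L dB): F_i = 10^(NF_i/10), G_i = 10^(G_i,dB/10)
  Stage 1: F_1 = 10^(2.25/10) = 1.679, G_1 = 10^(18.8/10) = 75.86
  Stage 2: F_2 = 10^(2.25/10) = 1.679, G_2 = 10^(12.0/10) = 15.85
  Stage 3: F_3 = 10^(7.17/10) = 5.212, G_3 = 10^(−6.33/10) = 0.2328
Friis cascade:
  F = 1.679 + (1.679 − 1)/75.86 + (5.212 − 1)/1202 = 1.691
NF = 10 log₁₀(1.691) = 2.28 dB

2.28 dB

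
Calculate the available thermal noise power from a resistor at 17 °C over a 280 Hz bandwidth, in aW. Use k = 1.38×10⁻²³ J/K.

1.12 aW

T = 17 °C + 273.15 = 290.15 K
P_n = kTB = 1.38×10⁻²³ × 290.15 × 2.80×10² = 1.12×10⁻¹⁸ W = 1.12 aW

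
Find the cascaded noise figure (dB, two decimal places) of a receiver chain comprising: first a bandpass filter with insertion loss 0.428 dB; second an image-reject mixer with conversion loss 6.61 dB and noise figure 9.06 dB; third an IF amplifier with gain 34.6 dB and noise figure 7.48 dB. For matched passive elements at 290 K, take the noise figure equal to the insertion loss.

Convert to linear (a loss of L dB is a gain of −L dB): F_i = 10^(NF_i/10), G_i = 10^(G_i,dB/10)
  Stage 1: F_1 = 10^(0.428/10) = 1.104, G_1 = 10^(−0.428/10) = 0.9061
  Stage 2: F_2 = 10^(9.06/10) = 8.054, G_2 = 10^(−6.61/10) = 0.2183
  Stage 3: F_3 = 10^(7.48/10) = 5.598, G_3 = 10^(34.6/10) = 2884
Friis cascade:
  F = 1.104 + (8.054 − 1)/0.9061 + (5.598 − 1)/0.1978 = 32.13
NF = 10 log₁₀(32.13) = 15.07 dB

15.07 dB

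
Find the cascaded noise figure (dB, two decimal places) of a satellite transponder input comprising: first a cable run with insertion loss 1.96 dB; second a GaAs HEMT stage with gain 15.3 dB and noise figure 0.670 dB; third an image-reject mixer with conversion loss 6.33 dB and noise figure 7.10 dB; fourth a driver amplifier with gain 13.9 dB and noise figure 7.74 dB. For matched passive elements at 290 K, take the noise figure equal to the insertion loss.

Convert to linear (a loss of L dB is a gain of −L dB): F_i = 10^(NF_i/10), G_i = 10^(G_i,dB/10)
  Stage 1: F_1 = 10^(1.96/10) = 1.570, G_1 = 10^(−1.96/10) = 0.6368
  Stage 2: F_2 = 10^(0.670/10) = 1.167, G_2 = 10^(15.3/10) = 33.88
  Stage 3: F_3 = 10^(7.10/10) = 5.129, G_3 = 10^(−6.33/10) = 0.2328
  Stage 4: F_4 = 10^(7.74/10) = 5.943, G_4 = 10^(13.9/10) = 24.55
Friis cascade:
  F = 1.570 + (1.167 − 1)/0.6368 + (5.129 − 1)/21.58 + (5.943 − 1)/5.023 = 3.008
NF = 10 log₁₀(3.008) = 4.78 dB

4.78 dB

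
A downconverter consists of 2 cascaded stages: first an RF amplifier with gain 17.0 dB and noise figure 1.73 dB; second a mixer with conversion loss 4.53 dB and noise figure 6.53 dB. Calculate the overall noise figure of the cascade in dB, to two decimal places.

1.93 dB

Convert to linear (a loss of L dB is a gain of −L dB): F_i = 10^(NF_i/10), G_i = 10^(G_i,dB/10)
  Stage 1: F_1 = 10^(1.73/10) = 1.489, G_1 = 10^(17.0/10) = 50.12
  Stage 2: F_2 = 10^(6.53/10) = 4.498, G_2 = 10^(−4.53/10) = 0.3524
Friis cascade:
  F = 1.489 + (4.498 − 1)/50.12 = 1.559
NF = 10 log₁₀(1.559) = 1.93 dB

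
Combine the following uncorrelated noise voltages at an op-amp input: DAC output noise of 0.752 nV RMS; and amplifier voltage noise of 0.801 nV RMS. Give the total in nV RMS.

Uncorrelated sources add in power (mean-square): V_tot = √(ΣV_i²)
V_tot = √[(7.52×10⁻¹⁰)² + (8.01×10⁻¹⁰)²] = 1.10×10⁻⁹ V = 1.10 nV

1.10 nV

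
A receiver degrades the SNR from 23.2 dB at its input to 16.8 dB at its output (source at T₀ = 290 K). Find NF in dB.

6.4 dB

NF (dB) = SNR_in(dB) − SNR_out(dB) when the source is at T₀
NF = 23.2 − 16.8 = 6.4 dB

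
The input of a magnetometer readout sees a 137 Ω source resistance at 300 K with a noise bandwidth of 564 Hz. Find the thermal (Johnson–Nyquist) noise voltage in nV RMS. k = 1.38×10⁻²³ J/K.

35.8 nV

V_n = √(4kTRB)
4kTRB = 4 × 1.38×10⁻²³ × 300 × 1.37×10² × 5.64×10² = 1.28×10⁻¹⁵ V²
V_n = √(1.28×10⁻¹⁵) = 3.58×10⁻⁸ V = 35.8 nV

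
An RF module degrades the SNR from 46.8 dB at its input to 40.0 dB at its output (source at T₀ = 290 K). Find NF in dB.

NF (dB) = SNR_in(dB) − SNR_out(dB) when the source is at T₀
NF = 46.8 − 40.0 = 6.8 dB

6.8 dB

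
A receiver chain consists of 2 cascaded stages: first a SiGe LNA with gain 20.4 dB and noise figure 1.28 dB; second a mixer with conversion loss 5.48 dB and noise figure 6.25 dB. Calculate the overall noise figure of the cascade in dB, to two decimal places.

1.37 dB

Convert to linear (a loss of L dB is a gain of −L dB): F_i = 10^(NF_i/10), G_i = 10^(G_i,dB/10)
  Stage 1: F_1 = 10^(1.28/10) = 1.343, G_1 = 10^(20.4/10) = 109.6
  Stage 2: F_2 = 10^(6.25/10) = 4.217, G_2 = 10^(−5.48/10) = 0.2831
Friis cascade:
  F = 1.343 + (4.217 − 1)/109.6 = 1.372
NF = 10 log₁₀(1.372) = 1.37 dB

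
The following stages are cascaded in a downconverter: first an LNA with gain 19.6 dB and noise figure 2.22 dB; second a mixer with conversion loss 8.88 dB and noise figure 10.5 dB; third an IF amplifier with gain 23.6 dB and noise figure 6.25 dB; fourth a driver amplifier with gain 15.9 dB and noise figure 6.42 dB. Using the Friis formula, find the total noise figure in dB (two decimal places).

Convert to linear (a loss of L dB is a gain of −L dB): F_i = 10^(NF_i/10), G_i = 10^(G_i,dB/10)
  Stage 1: F_1 = 10^(2.22/10) = 1.667, G_1 = 10^(19.6/10) = 91.20
  Stage 2: F_2 = 10^(10.5/10) = 11.22, G_2 = 10^(−8.88/10) = 0.1294
  Stage 3: F_3 = 10^(6.25/10) = 4.217, G_3 = 10^(23.6/10) = 229.1
  Stage 4: F_4 = 10^(6.42/10) = 4.385, G_4 = 10^(15.9/10) = 38.90
Friis cascade:
  F = 1.667 + (11.22 − 1)/91.20 + (4.217 − 1)/11.80 + (4.385 − 1)/2704 = 2.053
NF = 10 log₁₀(2.053) = 3.12 dB

3.12 dB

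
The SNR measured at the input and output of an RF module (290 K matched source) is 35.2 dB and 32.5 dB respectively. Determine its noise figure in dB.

NF (dB) = SNR_in(dB) − SNR_out(dB) when the source is at T₀
NF = 35.2 − 32.5 = 2.7 dB

2.7 dB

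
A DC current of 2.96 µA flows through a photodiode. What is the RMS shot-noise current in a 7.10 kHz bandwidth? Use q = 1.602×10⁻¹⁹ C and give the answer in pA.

I_n = √(2qI·B)
2qI·B = 2 × 1.602×10⁻¹⁹ × 2.96×10⁻⁶ × 7.10×10³ = 6.73×10⁻²¹ A²
I_n = √(6.73×10⁻²¹) = 8.21×10⁻¹¹ A = 82.1 pA

82.1 pA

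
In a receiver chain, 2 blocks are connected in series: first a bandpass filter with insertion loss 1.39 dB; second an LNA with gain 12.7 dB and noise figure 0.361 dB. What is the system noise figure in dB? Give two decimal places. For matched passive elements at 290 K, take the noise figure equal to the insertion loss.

Convert to linear (a loss of L dB is a gain of −L dB): F_i = 10^(NF_i/10), G_i = 10^(G_i,dB/10)
  Stage 1: F_1 = 10^(1.39/10) = 1.377, G_1 = 10^(−1.39/10) = 0.7261
  Stage 2: F_2 = 10^(0.361/10) = 1.087, G_2 = 10^(12.7/10) = 18.62
Friis cascade:
  F = 1.377 + (1.087 − 1)/0.7261 = 1.497
NF = 10 log₁₀(1.497) = 1.75 dB

1.75 dB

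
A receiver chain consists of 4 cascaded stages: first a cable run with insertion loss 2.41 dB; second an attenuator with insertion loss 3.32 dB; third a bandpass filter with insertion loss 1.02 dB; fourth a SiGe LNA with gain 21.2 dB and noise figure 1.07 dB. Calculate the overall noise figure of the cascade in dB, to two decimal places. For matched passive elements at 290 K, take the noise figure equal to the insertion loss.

7.82 dB

Convert to linear (a loss of L dB is a gain of −L dB): F_i = 10^(NF_i/10), G_i = 10^(G_i,dB/10)
  Stage 1: F_1 = 10^(2.41/10) = 1.742, G_1 = 10^(−2.41/10) = 0.5741
  Stage 2: F_2 = 10^(3.32/10) = 2.148, G_2 = 10^(−3.32/10) = 0.4656
  Stage 3: F_3 = 10^(1.02/10) = 1.265, G_3 = 10^(−1.02/10) = 0.7907
  Stage 4: F_4 = 10^(1.07/10) = 1.279, G_4 = 10^(21.2/10) = 131.8
Friis cascade:
  F = 1.742 + (2.148 − 1)/0.5741 + (1.265 − 1)/0.2673 + (1.279 − 1)/0.2113 = 6.053
NF = 10 log₁₀(6.053) = 7.82 dB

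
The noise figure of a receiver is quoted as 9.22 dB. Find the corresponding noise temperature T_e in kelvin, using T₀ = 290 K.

F = 10^(9.22/10) = 8.35603
T_e = (F − 1)·T₀ = (8.35603 − 1) × 290 = 2133 K

2133 K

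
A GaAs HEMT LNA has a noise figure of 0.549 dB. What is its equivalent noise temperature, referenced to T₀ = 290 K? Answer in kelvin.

39.1 K

F = 10^(0.549/10) = 1.13475
T_e = (F − 1)·T₀ = (1.13475 − 1) × 290 = 39.1 K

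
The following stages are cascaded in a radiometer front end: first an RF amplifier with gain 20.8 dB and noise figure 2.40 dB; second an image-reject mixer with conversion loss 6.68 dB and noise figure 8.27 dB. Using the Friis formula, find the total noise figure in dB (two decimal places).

Convert to linear (a loss of L dB is a gain of −L dB): F_i = 10^(NF_i/10), G_i = 10^(G_i,dB/10)
  Stage 1: F_1 = 10^(2.40/10) = 1.738, G_1 = 10^(20.8/10) = 120.2
  Stage 2: F_2 = 10^(8.27/10) = 6.714, G_2 = 10^(−6.68/10) = 0.2148
Friis cascade:
  F = 1.738 + (6.714 − 1)/120.2 = 1.785
NF = 10 log₁₀(1.785) = 2.52 dB

2.52 dB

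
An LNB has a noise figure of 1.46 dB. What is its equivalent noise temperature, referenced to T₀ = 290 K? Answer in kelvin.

116 K

F = 10^(1.46/10) = 1.39959
T_e = (F − 1)·T₀ = (1.39959 − 1) × 290 = 116 K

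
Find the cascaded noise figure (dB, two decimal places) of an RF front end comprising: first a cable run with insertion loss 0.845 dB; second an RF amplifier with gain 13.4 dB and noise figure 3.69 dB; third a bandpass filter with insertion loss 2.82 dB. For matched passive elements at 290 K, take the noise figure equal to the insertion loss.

4.61 dB

Convert to linear (a loss of L dB is a gain of −L dB): F_i = 10^(NF_i/10), G_i = 10^(G_i,dB/10)
  Stage 1: F_1 = 10^(0.845/10) = 1.215, G_1 = 10^(−0.845/10) = 0.8232
  Stage 2: F_2 = 10^(3.69/10) = 2.339, G_2 = 10^(13.4/10) = 21.88
  Stage 3: F_3 = 10^(2.82/10) = 1.914, G_3 = 10^(−2.82/10) = 0.5224
Friis cascade:
  F = 1.215 + (2.339 − 1)/0.8232 + (1.914 − 1)/18.01 = 2.892
NF = 10 log₁₀(2.892) = 4.61 dB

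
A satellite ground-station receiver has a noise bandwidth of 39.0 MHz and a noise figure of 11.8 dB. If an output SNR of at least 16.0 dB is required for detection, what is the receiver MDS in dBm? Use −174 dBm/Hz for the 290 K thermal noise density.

−70.3 dBm

Sensitivity = −174 + 10 log₁₀(B) + NF + SNR_min
= −174 + 75.91 + 11.8 + 16.0
= −70.29 dBm → −70.3 dBm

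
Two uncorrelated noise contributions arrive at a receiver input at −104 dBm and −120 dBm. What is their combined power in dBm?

Convert to linear, add, convert back:
P₁ = 3.98×10⁻¹⁴ W, P₂ = 1.00×10⁻¹⁵ W
P_tot = 4.08×10⁻¹⁴ W → 10 log₁₀(P_tot / 10⁻³) = −103.9 dBm

−103.9 dBm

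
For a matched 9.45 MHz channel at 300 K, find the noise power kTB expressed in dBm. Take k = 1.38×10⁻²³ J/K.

P_n = kTB = 1.38×10⁻²³ × 300 × 9.45×10⁶ = 3.91×10⁻¹⁴ W
In dBm: 10 log₁₀(3.91×10⁻¹⁴ / 10⁻³) = −104.1 dBm

−104.1 dBm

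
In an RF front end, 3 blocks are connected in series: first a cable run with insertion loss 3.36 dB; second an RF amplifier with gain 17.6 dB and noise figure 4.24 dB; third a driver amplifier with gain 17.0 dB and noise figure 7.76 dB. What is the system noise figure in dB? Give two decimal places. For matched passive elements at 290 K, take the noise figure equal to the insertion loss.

7.74 dB

Convert to linear (a loss of L dB is a gain of −L dB): F_i = 10^(NF_i/10), G_i = 10^(G_i,dB/10)
  Stage 1: F_1 = 10^(3.36/10) = 2.168, G_1 = 10^(−3.36/10) = 0.4613
  Stage 2: F_2 = 10^(4.24/10) = 2.655, G_2 = 10^(17.6/10) = 57.54
  Stage 3: F_3 = 10^(7.76/10) = 5.970, G_3 = 10^(17.0/10) = 50.12
Friis cascade:
  F = 2.168 + (2.655 − 1)/0.4613 + (5.970 − 1)/26.55 = 5.942
NF = 10 log₁₀(5.942) = 7.74 dB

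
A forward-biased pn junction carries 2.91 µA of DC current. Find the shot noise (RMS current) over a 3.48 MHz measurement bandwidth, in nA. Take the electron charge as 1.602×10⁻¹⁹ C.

1.80 nA

I_n = √(2qI·B)
2qI·B = 2 × 1.602×10⁻¹⁹ × 2.91×10⁻⁶ × 3.48×10⁶ = 3.24×10⁻¹⁸ A²
I_n = √(3.24×10⁻¹⁸) = 1.80×10⁻⁹ A = 1.80 nA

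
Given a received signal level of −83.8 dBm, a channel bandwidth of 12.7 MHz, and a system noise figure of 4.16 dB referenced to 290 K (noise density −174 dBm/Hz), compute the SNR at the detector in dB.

15.0 dB

Noise floor: N = −174 + 10 log₁₀(B) + NF
10 log₁₀(1.27×10⁷) = 71.04 dB
N = −174 + 71.04 + 4.16 = −98.80 dBm
SNR = P_sig − N = −83.8 − (−98.80) = 15.00 dB → 15.0 dB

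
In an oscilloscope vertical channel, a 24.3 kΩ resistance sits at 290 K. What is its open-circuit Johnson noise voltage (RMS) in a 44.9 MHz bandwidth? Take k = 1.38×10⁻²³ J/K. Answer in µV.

V_n = √(4kTRB)
4kTRB = 4 × 1.38×10⁻²³ × 290 × 2.43×10⁴ × 4.49×10⁷ = 1.75×10⁻⁸ V²
V_n = √(1.75×10⁻⁸) = 1.32×10⁻⁴ V = 132 µV

132 µV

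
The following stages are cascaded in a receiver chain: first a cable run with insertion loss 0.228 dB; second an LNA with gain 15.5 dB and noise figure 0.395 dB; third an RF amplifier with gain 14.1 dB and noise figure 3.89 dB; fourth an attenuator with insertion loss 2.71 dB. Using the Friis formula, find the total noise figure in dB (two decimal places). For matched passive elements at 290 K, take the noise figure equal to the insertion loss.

Convert to linear (a loss of L dB is a gain of −L dB): F_i = 10^(NF_i/10), G_i = 10^(G_i,dB/10)
  Stage 1: F_1 = 10^(0.228/10) = 1.054, G_1 = 10^(−0.228/10) = 0.9489
  Stage 2: F_2 = 10^(0.395/10) = 1.095, G_2 = 10^(15.5/10) = 35.48
  Stage 3: F_3 = 10^(3.89/10) = 2.449, G_3 = 10^(14.1/10) = 25.70
  Stage 4: F_4 = 10^(2.71/10) = 1.866, G_4 = 10^(−2.71/10) = 0.5358
Friis cascade:
  F = 1.054 + (1.095 − 1)/0.9489 + (2.449 − 1)/33.67 + (1.866 − 1)/865.4 = 1.198
NF = 10 log₁₀(1.198) = 0.79 dB

0.79 dB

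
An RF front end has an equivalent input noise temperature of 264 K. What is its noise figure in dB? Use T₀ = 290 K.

F = 1 + T_e/T₀ = 1 + 264/290 = 1.91034
NF = 10 log₁₀(1.91034) = 2.81 dB

2.81 dB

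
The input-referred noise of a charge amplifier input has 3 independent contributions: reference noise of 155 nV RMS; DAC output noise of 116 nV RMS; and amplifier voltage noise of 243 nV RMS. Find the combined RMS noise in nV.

311 nV

Uncorrelated sources add in power (mean-square): V_tot = √(ΣV_i²)
V_tot = √[(1.55×10⁻⁷)² + (1.16×10⁻⁷)² + (2.43×10⁻⁷)²] = 3.11×10⁻⁷ V = 311 nV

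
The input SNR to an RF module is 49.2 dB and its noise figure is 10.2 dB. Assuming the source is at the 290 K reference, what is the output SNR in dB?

39.0 dB

By definition F = SNR_in/SNR_out, so in dB: SNR_out = SNR_in − NF
SNR_out = 49.2 − 10.2 = 39.0 dB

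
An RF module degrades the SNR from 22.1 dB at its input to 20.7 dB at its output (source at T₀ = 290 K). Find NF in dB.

1.4 dB

NF (dB) = SNR_in(dB) − SNR_out(dB) when the source is at T₀
NF = 22.1 − 20.7 = 1.4 dB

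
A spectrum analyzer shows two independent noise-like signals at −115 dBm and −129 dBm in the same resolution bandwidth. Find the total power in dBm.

−114.8 dBm

Convert to linear, add, convert back:
P₁ = 3.16×10⁻¹⁵ W, P₂ = 1.26×10⁻¹⁶ W
P_tot = 3.29×10⁻¹⁵ W → 10 log₁₀(P_tot / 10⁻³) = −114.8 dBm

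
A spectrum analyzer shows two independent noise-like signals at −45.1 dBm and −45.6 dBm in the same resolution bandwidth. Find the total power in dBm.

−42.3 dBm

Convert to linear, add, convert back:
P₁ = 3.09×10⁻⁸ W, P₂ = 2.75×10⁻⁸ W
P_tot = 5.84×10⁻⁸ W → 10 log₁₀(P_tot / 10⁻³) = −42.3 dBm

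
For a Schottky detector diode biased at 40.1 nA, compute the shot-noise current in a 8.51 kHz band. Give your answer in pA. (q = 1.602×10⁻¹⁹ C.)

10.5 pA

I_n = √(2qI·B)
2qI·B = 2 × 1.602×10⁻¹⁹ × 4.01×10⁻⁸ × 8.51×10³ = 1.09×10⁻²² A²
I_n = √(1.09×10⁻²²) = 1.05×10⁻¹¹ A = 10.5 pA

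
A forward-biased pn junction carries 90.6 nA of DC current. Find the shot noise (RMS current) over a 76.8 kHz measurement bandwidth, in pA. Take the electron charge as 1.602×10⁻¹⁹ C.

47.2 pA

I_n = √(2qI·B)
2qI·B = 2 × 1.602×10⁻¹⁹ × 9.06×10⁻⁸ × 7.68×10⁴ = 2.23×10⁻²¹ A²
I_n = √(2.23×10⁻²¹) = 4.72×10⁻¹¹ A = 47.2 pA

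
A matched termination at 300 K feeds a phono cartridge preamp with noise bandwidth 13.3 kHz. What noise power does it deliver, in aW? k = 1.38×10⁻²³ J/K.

55.1 aW

P_n = kTB = 1.38×10⁻²³ × 300 × 1.33×10⁴ = 5.51×10⁻¹⁷ W = 55.1 aW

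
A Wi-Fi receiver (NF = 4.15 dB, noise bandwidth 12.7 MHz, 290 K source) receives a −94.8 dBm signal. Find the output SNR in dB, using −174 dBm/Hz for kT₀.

4.0 dB

Noise floor: N = −174 + 10 log₁₀(B) + NF
10 log₁₀(1.27×10⁷) = 71.04 dB
N = −174 + 71.04 + 4.15 = −98.81 dBm
SNR = P_sig − N = −94.8 − (−98.81) = 4.01 dB → 4.0 dB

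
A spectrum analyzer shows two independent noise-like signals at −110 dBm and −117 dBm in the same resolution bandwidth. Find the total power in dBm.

Convert to linear, add, convert back:
P₁ = 1.00×10⁻¹⁴ W, P₂ = 2.00×10⁻¹⁵ W
P_tot = 1.20×10⁻¹⁴ W → 10 log₁₀(P_tot / 10⁻³) = −109.2 dBm

−109.2 dBm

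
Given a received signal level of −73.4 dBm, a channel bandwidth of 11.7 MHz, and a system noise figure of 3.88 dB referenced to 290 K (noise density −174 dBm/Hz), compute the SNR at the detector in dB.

26.0 dB

Noise floor: N = −174 + 10 log₁₀(B) + NF
10 log₁₀(1.17×10⁷) = 70.68 dB
N = −174 + 70.68 + 3.88 = −99.44 dBm
SNR = P_sig − N = −73.4 − (−99.44) = 26.04 dB → 26.0 dB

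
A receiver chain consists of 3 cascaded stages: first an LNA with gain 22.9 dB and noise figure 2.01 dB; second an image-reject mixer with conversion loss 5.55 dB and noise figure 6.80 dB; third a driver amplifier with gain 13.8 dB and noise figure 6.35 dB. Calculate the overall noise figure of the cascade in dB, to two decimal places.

Convert to linear (a loss of L dB is a gain of −L dB): F_i = 10^(NF_i/10), G_i = 10^(G_i,dB/10)
  Stage 1: F_1 = 10^(2.01/10) = 1.589, G_1 = 10^(22.9/10) = 195.0
  Stage 2: F_2 = 10^(6.80/10) = 4.786, G_2 = 10^(−5.55/10) = 0.2786
  Stage 3: F_3 = 10^(6.35/10) = 4.315, G_3 = 10^(13.8/10) = 23.99
Friis cascade:
  F = 1.589 + (4.786 − 1)/195.0 + (4.315 − 1)/54.33 = 1.669
NF = 10 log₁₀(1.669) = 2.22 dB

2.22 dB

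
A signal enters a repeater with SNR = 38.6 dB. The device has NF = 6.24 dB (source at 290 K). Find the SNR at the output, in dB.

32.36 dB

By definition F = SNR_in/SNR_out, so in dB: SNR_out = SNR_in − NF
SNR_out = 38.6 − 6.24 = 32.36 dB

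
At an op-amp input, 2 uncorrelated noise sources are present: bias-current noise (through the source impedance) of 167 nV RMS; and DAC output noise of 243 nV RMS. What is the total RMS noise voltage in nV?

Uncorrelated sources add in power (mean-square): V_tot = √(ΣV_i²)
V_tot = √[(1.67×10⁻⁷)² + (2.43×10⁻⁷)²] = 2.95×10⁻⁷ V = 295 nV

295 nV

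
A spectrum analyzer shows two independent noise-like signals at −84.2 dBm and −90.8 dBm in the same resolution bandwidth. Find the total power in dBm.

Convert to linear, add, convert back:
P₁ = 3.80×10⁻¹² W, P₂ = 8.32×10⁻¹³ W
P_tot = 4.63×10⁻¹² W → 10 log₁₀(P_tot / 10⁻³) = −83.3 dBm

−83.3 dBm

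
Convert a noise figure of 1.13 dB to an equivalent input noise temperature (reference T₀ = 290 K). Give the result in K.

F = 10^(1.13/10) = 1.29718
T_e = (F − 1)·T₀ = (1.29718 − 1) × 290 = 86.2 K

86.2 K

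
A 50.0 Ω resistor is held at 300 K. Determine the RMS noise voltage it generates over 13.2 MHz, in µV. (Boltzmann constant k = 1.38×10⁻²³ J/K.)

3.31 µV

V_n = √(4kTRB)
4kTRB = 4 × 1.38×10⁻²³ × 300 × 5.00×10¹ × 1.32×10⁷ = 1.09×10⁻¹¹ V²
V_n = √(1.09×10⁻¹¹) = 3.31×10⁻⁶ V = 3.31 µV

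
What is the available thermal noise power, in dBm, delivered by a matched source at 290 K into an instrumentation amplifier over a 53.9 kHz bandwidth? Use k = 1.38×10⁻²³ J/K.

−126.7 dBm

P_n = kTB = 1.38×10⁻²³ × 290 × 5.39×10⁴ = 2.16×10⁻¹⁶ W
In dBm: 10 log₁₀(2.16×10⁻¹⁶ / 10⁻³) = −126.7 dBm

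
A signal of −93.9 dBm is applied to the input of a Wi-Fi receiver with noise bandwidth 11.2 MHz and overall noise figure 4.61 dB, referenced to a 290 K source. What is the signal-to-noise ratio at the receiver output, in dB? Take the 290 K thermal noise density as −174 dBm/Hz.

Noise floor: N = −174 + 10 log₁₀(B) + NF
10 log₁₀(1.12×10⁷) = 70.49 dB
N = −174 + 70.49 + 4.61 = −98.90 dBm
SNR = P_sig − N = −93.9 − (−98.90) = 5.00 dB → 5.0 dB

5.0 dB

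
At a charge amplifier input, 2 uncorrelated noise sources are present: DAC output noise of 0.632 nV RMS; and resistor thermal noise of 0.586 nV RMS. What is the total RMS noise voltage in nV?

0.862 nV

Uncorrelated sources add in power (mean-square): V_tot = √(ΣV_i²)
V_tot = √[(6.32×10⁻¹⁰)² + (5.86×10⁻¹⁰)²] = 8.62×10⁻¹⁰ V = 0.862 nV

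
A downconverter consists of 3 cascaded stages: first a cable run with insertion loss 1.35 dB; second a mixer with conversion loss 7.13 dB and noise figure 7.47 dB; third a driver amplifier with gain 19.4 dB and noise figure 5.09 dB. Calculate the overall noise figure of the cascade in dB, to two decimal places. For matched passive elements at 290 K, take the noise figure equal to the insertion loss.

Convert to linear (a loss of L dB is a gain of −L dB): F_i = 10^(NF_i/10), G_i = 10^(G_i,dB/10)
  Stage 1: F_1 = 10^(1.35/10) = 1.365, G_1 = 10^(−1.35/10) = 0.7328
  Stage 2: F_2 = 10^(7.47/10) = 5.585, G_2 = 10^(−7.13/10) = 0.1936
  Stage 3: F_3 = 10^(5.09/10) = 3.228, G_3 = 10^(19.4/10) = 87.10
Friis cascade:
  F = 1.365 + (5.585 − 1)/0.7328 + (3.228 − 1)/0.1419 = 23.32
NF = 10 log₁₀(23.32) = 13.68 dB

13.68 dB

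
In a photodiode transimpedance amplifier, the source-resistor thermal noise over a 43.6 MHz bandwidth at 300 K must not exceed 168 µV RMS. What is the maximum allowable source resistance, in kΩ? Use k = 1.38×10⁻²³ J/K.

Johnson–Nyquist: V_n = √(4kTRB) ⇒ R = V_n² / (4kTB)
4kTB = 4 × 1.38×10⁻²³ × 300 × 4.36×10⁷ = 7.22×10⁻¹³
R = (1.68×10⁻⁴)² / 7.22×10⁻¹³ = 3.91×10⁴ Ω = 39.1 kΩ

39.1 kΩ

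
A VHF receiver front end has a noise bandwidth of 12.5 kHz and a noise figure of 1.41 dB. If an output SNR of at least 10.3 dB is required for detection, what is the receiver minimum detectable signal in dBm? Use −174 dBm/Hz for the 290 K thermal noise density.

−121.3 dBm

Sensitivity = −174 + 10 log₁₀(B) + NF + SNR_min
= −174 + 40.97 + 1.41 + 10.3
= −121.32 dBm → −121.3 dBm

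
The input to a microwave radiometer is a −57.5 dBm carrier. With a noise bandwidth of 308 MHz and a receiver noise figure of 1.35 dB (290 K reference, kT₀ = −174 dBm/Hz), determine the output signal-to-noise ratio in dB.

Noise floor: N = −174 + 10 log₁₀(B) + NF
10 log₁₀(3.08×10⁸) = 84.89 dB
N = −174 + 84.89 + 1.35 = −87.76 dBm
SNR = P_sig − N = −57.5 − (−87.76) = 30.26 dB → 30.3 dB

30.3 dB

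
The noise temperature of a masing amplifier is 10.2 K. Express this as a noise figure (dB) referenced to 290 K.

0.150 dB

F = 1 + T_e/T₀ = 1 + 10.2/290 = 1.03517
NF = 10 log₁₀(1.03517) = 0.150 dB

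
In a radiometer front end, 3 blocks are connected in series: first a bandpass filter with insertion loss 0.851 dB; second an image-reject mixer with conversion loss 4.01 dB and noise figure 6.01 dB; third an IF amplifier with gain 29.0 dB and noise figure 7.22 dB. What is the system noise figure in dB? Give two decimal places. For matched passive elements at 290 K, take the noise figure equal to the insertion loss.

12.54 dB

Convert to linear (a loss of L dB is a gain of −L dB): F_i = 10^(NF_i/10), G_i = 10^(G_i,dB/10)
  Stage 1: F_1 = 10^(0.851/10) = 1.216, G_1 = 10^(−0.851/10) = 0.8221
  Stage 2: F_2 = 10^(6.01/10) = 3.990, G_2 = 10^(−4.01/10) = 0.3972
  Stage 3: F_3 = 10^(7.22/10) = 5.272, G_3 = 10^(29.0/10) = 794.3
Friis cascade:
  F = 1.216 + (3.990 − 1)/0.8221 + (5.272 − 1)/0.3265 = 17.94
NF = 10 log₁₀(17.94) = 12.54 dB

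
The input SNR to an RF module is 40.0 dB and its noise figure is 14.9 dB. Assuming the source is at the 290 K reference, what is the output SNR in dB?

25.1 dB

By definition F = SNR_in/SNR_out, so in dB: SNR_out = SNR_in − NF
SNR_out = 40.0 − 14.9 = 25.1 dB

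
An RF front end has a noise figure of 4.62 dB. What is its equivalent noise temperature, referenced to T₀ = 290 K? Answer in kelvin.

550 K

F = 10^(4.62/10) = 2.89734
T_e = (F − 1)·T₀ = (2.89734 − 1) × 290 = 550 K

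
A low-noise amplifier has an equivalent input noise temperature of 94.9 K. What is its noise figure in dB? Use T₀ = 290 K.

F = 1 + T_e/T₀ = 1 + 94.9/290 = 1.32724
NF = 10 log₁₀(1.32724) = 1.23 dB

1.23 dB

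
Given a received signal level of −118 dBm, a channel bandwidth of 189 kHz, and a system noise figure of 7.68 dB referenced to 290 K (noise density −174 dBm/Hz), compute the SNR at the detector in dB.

Noise floor: N = −174 + 10 log₁₀(B) + NF
10 log₁₀(1.89×10⁵) = 52.76 dB
N = −174 + 52.76 + 7.68 = −113.56 dBm
SNR = P_sig − N = −118 − (−113.56) = −4.44 dB → −4.4 dB

−4.4 dB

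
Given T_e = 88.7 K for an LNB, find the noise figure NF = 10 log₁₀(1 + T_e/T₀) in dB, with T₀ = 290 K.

F = 1 + T_e/T₀ = 1 + 88.7/290 = 1.30586
NF = 10 log₁₀(1.30586) = 1.16 dB

1.16 dB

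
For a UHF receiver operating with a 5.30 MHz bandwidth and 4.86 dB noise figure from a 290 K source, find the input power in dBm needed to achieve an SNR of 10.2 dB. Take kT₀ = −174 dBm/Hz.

−91.7 dBm

Sensitivity = −174 + 10 log₁₀(B) + NF + SNR_min
= −174 + 67.24 + 4.86 + 10.2
= −91.70 dBm → −91.7 dBm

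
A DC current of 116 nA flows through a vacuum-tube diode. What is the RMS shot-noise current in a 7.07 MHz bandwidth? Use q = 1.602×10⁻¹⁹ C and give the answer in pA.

I_n = √(2qI·B)
2qI·B = 2 × 1.602×10⁻¹⁹ × 1.16×10⁻⁷ × 7.07×10⁶ = 2.63×10⁻¹⁹ A²
I_n = √(2.63×10⁻¹⁹) = 5.13×10⁻¹⁰ A = 513 pA

513 pA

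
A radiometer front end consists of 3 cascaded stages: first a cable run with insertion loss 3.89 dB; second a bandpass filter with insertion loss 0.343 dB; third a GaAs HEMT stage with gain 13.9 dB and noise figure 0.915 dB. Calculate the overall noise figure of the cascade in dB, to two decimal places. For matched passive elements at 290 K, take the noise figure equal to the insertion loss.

5.15 dB

Convert to linear (a loss of L dB is a gain of −L dB): F_i = 10^(NF_i/10), G_i = 10^(G_i,dB/10)
  Stage 1: F_1 = 10^(3.89/10) = 2.449, G_1 = 10^(−3.89/10) = 0.4083
  Stage 2: F_2 = 10^(0.343/10) = 1.082, G_2 = 10^(−0.343/10) = 0.9241
  Stage 3: F_3 = 10^(0.915/10) = 1.235, G_3 = 10^(13.9/10) = 24.55
Friis cascade:
  F = 2.449 + (1.082 − 1)/0.4083 + (1.235 − 1)/0.3773 = 3.272
NF = 10 log₁₀(3.272) = 5.15 dB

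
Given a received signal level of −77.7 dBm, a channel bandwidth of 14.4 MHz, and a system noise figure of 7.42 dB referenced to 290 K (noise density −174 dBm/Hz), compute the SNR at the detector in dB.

Noise floor: N = −174 + 10 log₁₀(B) + NF
10 log₁₀(1.44×10⁷) = 71.58 dB
N = −174 + 71.58 + 7.42 = −95.00 dBm
SNR = P_sig − N = −77.7 − (−95.00) = 17.30 dB → 17.3 dB

17.3 dB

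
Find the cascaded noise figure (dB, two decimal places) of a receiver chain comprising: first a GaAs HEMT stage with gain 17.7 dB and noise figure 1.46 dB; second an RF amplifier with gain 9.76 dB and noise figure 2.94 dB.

1.51 dB

Convert to linear (a loss of L dB is a gain of −L dB): F_i = 10^(NF_i/10), G_i = 10^(G_i,dB/10)
  Stage 1: F_1 = 10^(1.46/10) = 1.400, G_1 = 10^(17.7/10) = 58.88
  Stage 2: F_2 = 10^(2.94/10) = 1.968, G_2 = 10^(9.76/10) = 9.462
Friis cascade:
  F = 1.400 + (1.968 − 1)/58.88 = 1.416
NF = 10 log₁₀(1.416) = 1.51 dB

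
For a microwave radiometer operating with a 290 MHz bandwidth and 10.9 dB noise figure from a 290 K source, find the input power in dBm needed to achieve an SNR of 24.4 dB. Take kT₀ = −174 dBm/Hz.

−54.1 dBm

Sensitivity = −174 + 10 log₁₀(B) + NF + SNR_min
= −174 + 84.62 + 10.9 + 24.4
= −54.08 dBm → −54.1 dBm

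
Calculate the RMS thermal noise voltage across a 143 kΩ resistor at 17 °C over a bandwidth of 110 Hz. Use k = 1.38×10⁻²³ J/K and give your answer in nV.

T = 17 °C + 273.15 = 290.15 K
V_n = √(4kTRB)
4kTRB = 4 × 1.38×10⁻²³ × 290.15 × 1.43×10⁵ × 1.10×10² = 2.52×10⁻¹³ V²
V_n = √(2.52×10⁻¹³) = 5.02×10⁻⁷ V = 502 nV

502 nV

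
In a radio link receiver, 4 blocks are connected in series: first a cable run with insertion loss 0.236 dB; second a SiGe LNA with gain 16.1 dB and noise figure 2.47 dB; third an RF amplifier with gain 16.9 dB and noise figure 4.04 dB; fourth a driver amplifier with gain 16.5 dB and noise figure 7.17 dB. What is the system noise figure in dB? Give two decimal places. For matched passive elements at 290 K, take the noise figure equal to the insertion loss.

2.80 dB

Convert to linear (a loss of L dB is a gain of −L dB): F_i = 10^(NF_i/10), G_i = 10^(G_i,dB/10)
  Stage 1: F_1 = 10^(0.236/10) = 1.056, G_1 = 10^(−0.236/10) = 0.9471
  Stage 2: F_2 = 10^(2.47/10) = 1.766, G_2 = 10^(16.1/10) = 40.74
  Stage 3: F_3 = 10^(4.04/10) = 2.535, G_3 = 10^(16.9/10) = 48.98
  Stage 4: F_4 = 10^(7.17/10) = 5.212, G_4 = 10^(16.5/10) = 44.67
Friis cascade:
  F = 1.056 + (1.766 − 1)/0.9471 + (2.535 − 1)/38.58 + (5.212 − 1)/1890 = 1.907
NF = 10 log₁₀(1.907) = 2.80 dB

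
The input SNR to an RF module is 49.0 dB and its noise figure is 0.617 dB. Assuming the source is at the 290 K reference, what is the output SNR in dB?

48.383 dB

By definition F = SNR_in/SNR_out, so in dB: SNR_out = SNR_in − NF
SNR_out = 49.0 − 0.617 = 48.383 dB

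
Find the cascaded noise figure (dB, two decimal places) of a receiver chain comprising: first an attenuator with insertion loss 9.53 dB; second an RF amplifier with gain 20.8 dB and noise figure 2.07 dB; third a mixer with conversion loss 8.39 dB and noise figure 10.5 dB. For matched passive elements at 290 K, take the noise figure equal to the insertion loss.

11.82 dB

Convert to linear (a loss of L dB is a gain of −L dB): F_i = 10^(NF_i/10), G_i = 10^(G_i,dB/10)
  Stage 1: F_1 = 10^(9.53/10) = 8.974, G_1 = 10^(−9.53/10) = 0.1114
  Stage 2: F_2 = 10^(2.07/10) = 1.611, G_2 = 10^(20.8/10) = 120.2
  Stage 3: F_3 = 10^(10.5/10) = 11.22, G_3 = 10^(−8.39/10) = 0.1449
Friis cascade:
  F = 8.974 + (1.611 − 1)/0.1114 + (11.22 − 1)/13.40 = 15.22
NF = 10 log₁₀(15.22) = 11.82 dB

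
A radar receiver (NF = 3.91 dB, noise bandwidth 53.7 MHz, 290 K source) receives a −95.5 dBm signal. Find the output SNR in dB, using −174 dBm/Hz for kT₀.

−2.7 dB

Noise floor: N = −174 + 10 log₁₀(B) + NF
10 log₁₀(5.37×10⁷) = 77.3 dB
N = −174 + 77.3 + 3.91 = −92.79 dBm
SNR = P_sig − N = −95.5 − (−92.79) = −2.71 dB → −2.7 dB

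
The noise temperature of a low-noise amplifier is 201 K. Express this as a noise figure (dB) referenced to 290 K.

F = 1 + T_e/T₀ = 1 + 201/290 = 1.6931
NF = 10 log₁₀(1.6931) = 2.29 dB

2.29 dB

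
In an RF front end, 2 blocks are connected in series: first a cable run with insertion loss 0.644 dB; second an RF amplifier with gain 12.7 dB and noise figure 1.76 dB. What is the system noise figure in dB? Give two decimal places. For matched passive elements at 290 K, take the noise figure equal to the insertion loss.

2.40 dB

Convert to linear (a loss of L dB is a gain of −L dB): F_i = 10^(NF_i/10), G_i = 10^(G_i,dB/10)
  Stage 1: F_1 = 10^(0.644/10) = 1.160, G_1 = 10^(−0.644/10) = 0.8622
  Stage 2: F_2 = 10^(1.76/10) = 1.500, G_2 = 10^(12.7/10) = 18.62
Friis cascade:
  F = 1.160 + (1.500 − 1)/0.8622 = 1.739
NF = 10 log₁₀(1.739) = 2.40 dB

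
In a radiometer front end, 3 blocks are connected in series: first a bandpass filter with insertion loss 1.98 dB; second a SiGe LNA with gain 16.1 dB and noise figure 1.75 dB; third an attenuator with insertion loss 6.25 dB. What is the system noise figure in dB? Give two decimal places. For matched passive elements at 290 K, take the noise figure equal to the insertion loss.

Convert to linear (a loss of L dB is a gain of −L dB): F_i = 10^(NF_i/10), G_i = 10^(G_i,dB/10)
  Stage 1: F_1 = 10^(1.98/10) = 1.578, G_1 = 10^(−1.98/10) = 0.6339
  Stage 2: F_2 = 10^(1.75/10) = 1.496, G_2 = 10^(16.1/10) = 40.74
  Stage 3: F_3 = 10^(6.25/10) = 4.217, G_3 = 10^(−6.25/10) = 0.2371
Friis cascade:
  F = 1.578 + (1.496 − 1)/0.6339 + (4.217 − 1)/25.82 = 2.485
NF = 10 log₁₀(2.485) = 3.95 dB

3.95 dB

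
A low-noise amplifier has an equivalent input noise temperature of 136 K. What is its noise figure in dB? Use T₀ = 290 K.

F = 1 + T_e/T₀ = 1 + 136/290 = 1.46897
NF = 10 log₁₀(1.46897) = 1.67 dB

1.67 dB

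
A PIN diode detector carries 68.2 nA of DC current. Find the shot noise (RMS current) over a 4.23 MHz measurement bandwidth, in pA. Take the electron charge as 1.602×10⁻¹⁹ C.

304 pA

I_n = √(2qI·B)
2qI·B = 2 × 1.602×10⁻¹⁹ × 6.82×10⁻⁸ × 4.23×10⁶ = 9.24×10⁻²⁰ A²
I_n = √(9.24×10⁻²⁰) = 3.04×10⁻¹⁰ A = 304 pA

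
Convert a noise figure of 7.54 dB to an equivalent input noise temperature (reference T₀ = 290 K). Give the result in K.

1356 K

F = 10^(7.54/10) = 5.67545
T_e = (F − 1)·T₀ = (5.67545 − 1) × 290 = 1356 K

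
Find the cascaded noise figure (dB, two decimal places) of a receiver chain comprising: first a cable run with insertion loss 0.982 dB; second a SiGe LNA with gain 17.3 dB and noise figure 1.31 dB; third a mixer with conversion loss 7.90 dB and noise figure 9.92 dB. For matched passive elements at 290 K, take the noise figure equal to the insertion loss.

Convert to linear (a loss of L dB is a gain of −L dB): F_i = 10^(NF_i/10), G_i = 10^(G_i,dB/10)
  Stage 1: F_1 = 10^(0.982/10) = 1.254, G_1 = 10^(−0.982/10) = 0.7976
  Stage 2: F_2 = 10^(1.31/10) = 1.352, G_2 = 10^(17.3/10) = 53.70
  Stage 3: F_3 = 10^(9.92/10) = 9.817, G_3 = 10^(−7.90/10) = 0.1622
Friis cascade:
  F = 1.254 + (1.352 − 1)/0.7976 + (9.817 − 1)/42.84 = 1.901
NF = 10 log₁₀(1.901) = 2.79 dB

2.79 dB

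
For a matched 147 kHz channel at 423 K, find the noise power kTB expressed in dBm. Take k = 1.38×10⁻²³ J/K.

−120.7 dBm

P_n = kTB = 1.38×10⁻²³ × 423 × 1.47×10⁵ = 8.58×10⁻¹⁶ W
In dBm: 10 log₁₀(8.58×10⁻¹⁶ / 10⁻³) = −120.7 dBm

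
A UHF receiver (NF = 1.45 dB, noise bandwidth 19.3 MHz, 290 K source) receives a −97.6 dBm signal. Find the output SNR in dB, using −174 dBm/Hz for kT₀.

Noise floor: N = −174 + 10 log₁₀(B) + NF
10 log₁₀(1.93×10⁷) = 72.86 dB
N = −174 + 72.86 + 1.45 = −99.69 dBm
SNR = P_sig − N = −97.6 − (−99.69) = 2.09 dB → 2.1 dB

2.1 dB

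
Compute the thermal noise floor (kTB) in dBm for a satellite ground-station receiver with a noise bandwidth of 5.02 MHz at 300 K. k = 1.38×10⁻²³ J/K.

P_n = kTB = 1.38×10⁻²³ × 300 × 5.02×10⁶ = 2.08×10⁻¹⁴ W
In dBm: 10 log₁₀(2.08×10⁻¹⁴ / 10⁻³) = −106.8 dBm

−106.8 dBm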